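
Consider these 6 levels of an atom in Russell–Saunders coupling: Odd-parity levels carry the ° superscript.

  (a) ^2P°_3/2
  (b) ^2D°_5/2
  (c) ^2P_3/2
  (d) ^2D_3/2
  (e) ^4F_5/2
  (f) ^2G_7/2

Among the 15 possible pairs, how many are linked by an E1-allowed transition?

4

(a)–(b): forbidden (parity).
(a)–(c): allowed.
(a)–(d): allowed.
(a)–(e): forbidden (ΔS, ΔL).
(a)–(f): forbidden (ΔL, ΔJ).
(b)–(c): allowed.
(b)–(d): allowed.
(b)–(e): forbidden (ΔS).
(b)–(f): forbidden (ΔL).
(c)–(d): forbidden (parity).
(c)–(e): forbidden (parity, ΔS, ΔL).
(c)–(f): forbidden (parity, ΔL, ΔJ).
(d)–(e): forbidden (parity, ΔS).
(d)–(f): forbidden (parity, ΔL, ΔJ).
(e)–(f): forbidden (parity, ΔS).
Allowed pairs: 4 of 15.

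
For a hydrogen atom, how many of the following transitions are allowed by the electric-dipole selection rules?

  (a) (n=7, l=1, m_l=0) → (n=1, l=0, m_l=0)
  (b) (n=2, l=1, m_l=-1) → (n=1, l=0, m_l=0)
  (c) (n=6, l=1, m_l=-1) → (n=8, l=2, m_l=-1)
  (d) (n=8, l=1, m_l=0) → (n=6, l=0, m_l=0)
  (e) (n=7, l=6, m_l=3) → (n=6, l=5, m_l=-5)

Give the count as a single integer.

(a) allowed
(b) allowed
(c) allowed
(d) allowed
(e) forbidden — Δm_l = -8 (E1 requires Δm_l = 0, ±1)
Total allowed: 4 of 5.

4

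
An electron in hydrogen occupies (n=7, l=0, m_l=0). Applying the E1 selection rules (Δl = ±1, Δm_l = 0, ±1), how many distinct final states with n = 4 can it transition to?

3

E1 requires Δl = ±1, so l_f ∈ {-1, 1}; with 0 ≤ l_f ≤ n_f−1 = 3, the allowed l_f values are {1}.
For l_f = 1: m_f ∈ {m_i−1, m_i, m_i+1} ∩ [−1, 1] = {-1, 0, 1} → 3 states.
Total: 3.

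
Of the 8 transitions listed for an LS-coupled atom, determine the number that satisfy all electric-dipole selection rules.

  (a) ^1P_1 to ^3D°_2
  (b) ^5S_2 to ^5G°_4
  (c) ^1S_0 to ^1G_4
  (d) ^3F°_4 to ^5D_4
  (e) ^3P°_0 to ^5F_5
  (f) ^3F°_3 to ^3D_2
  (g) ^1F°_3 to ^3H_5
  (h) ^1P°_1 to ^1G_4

1

(a) forbidden (ΔS fails)
(b) forbidden (ΔL, ΔJ fail)
(c) forbidden (parity, ΔL, ΔJ fail)
(d) forbidden (ΔS fails)
(e) forbidden (ΔS, ΔL, ΔJ fail)
(f) allowed
(g) forbidden (ΔS, ΔL, ΔJ fail)
(h) forbidden (ΔL, ΔJ fail)
Total allowed: 1 of 8.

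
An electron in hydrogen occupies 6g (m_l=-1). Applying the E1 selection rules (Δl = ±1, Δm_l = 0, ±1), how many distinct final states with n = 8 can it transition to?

6

E1 requires Δl = ±1, so l_f ∈ {3, 5}; with 0 ≤ l_f ≤ n_f−1 = 7, the allowed l_f values are {3, 5}.
For l_f = 3: m_f ∈ {m_i−1, m_i, m_i+1} ∩ [−3, 3] = {-2, -1, 0} → 3 states.
For l_f = 5: m_f ∈ {m_i−1, m_i, m_i+1} ∩ [−5, 5] = {-2, -1, 0} → 3 states.
Total: 6.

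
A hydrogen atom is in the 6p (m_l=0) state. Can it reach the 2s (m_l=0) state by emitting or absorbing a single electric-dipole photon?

Initial l = 1, final l = 0, so Δl = -1. E1 requires Δl = ±1: ✓.
m_l: 0 → 0 (Δm_l = +0). |Δm_l| ≤ 1 ✓.
All E1 selection rules are satisfied.

allowed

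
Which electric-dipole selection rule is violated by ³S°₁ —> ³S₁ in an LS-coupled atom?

the L=0 ↔ L=0 exclusion

ΔJ = 0, ±1 (not J=0↔0): J: 1 → 1, ΔJ = +0 — ✓.
ΔS = 0: S: 1 → 1 — ✓.
ΔL = 0, ±1 (not L=0↔0): L: 0 → 0, ΔL = +0 — ✗.
Parity must change: odd → even — ✓.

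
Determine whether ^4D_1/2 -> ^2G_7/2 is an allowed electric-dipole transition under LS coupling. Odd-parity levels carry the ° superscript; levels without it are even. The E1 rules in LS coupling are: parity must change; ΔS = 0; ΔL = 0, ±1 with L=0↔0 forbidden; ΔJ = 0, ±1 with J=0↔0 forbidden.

Parity must change: even → even — fails.
ΔS = 0: S: 3/2 → 1/2 — fails.
ΔL = 0, ±1 (not L=0↔0): L: 2 → 4, ΔL = +2 — fails.
ΔJ = 0, ±1 (not J=0↔0): J: 1/2 → 7/2, ΔJ = +3 — fails.
Rule(s) violated: parity, ΔS, ΔL, ΔJ.

forbidden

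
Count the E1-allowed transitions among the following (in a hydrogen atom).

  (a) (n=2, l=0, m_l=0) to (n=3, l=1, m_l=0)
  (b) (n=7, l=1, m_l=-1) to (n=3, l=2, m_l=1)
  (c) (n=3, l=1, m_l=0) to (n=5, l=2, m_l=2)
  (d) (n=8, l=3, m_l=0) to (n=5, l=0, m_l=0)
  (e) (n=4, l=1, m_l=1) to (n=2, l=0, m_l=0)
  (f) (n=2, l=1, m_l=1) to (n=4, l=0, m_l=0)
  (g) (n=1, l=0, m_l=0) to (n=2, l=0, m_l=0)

(a) allowed
(b) forbidden — Δm_l = +2 (E1 requires Δm_l = 0, ±1)
(c) forbidden — Δm_l = +2 (E1 requires Δm_l = 0, ±1)
(d) forbidden — Δl = -3 (E1 requires Δl = ±1)
(e) allowed
(f) allowed
(g) forbidden — Δl = +0 (E1 requires Δl = ±1)
Total allowed: 3 of 7.

3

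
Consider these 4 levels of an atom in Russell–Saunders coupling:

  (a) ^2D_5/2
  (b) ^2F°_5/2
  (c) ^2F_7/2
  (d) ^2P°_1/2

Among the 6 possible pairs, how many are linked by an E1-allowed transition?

(a)–(b): allowed.
(a)–(c): forbidden (parity).
(a)–(d): forbidden (ΔJ).
(b)–(c): allowed.
(b)–(d): forbidden (parity, ΔL, ΔJ).
(c)–(d): forbidden (ΔL, ΔJ).
Allowed pairs: 2 of 6.

2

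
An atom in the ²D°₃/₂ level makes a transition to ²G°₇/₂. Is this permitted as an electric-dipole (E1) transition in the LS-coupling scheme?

forbidden

Initial level: S=1/2, L=2, J=3/2, parity odd. Final level: S=1/2, L=4, J=7/2, parity odd.
ΔL = 0, ±1 (not L=0↔0): L: 2 → 4, ΔL = +2 — fails.
Parity must change: odd → odd — fails.
ΔS = 0: S: 1/2 → 1/2 — passes.
ΔJ = 0, ±1 (not J=0↔0): J: 3/2 → 7/2, ΔJ = +2 — fails.
Rule(s) violated: parity, ΔL, ΔJ.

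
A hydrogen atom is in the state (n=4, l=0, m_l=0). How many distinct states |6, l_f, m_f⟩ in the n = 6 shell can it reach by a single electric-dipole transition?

3

E1 requires Δl = ±1, so l_f ∈ {-1, 1}; with 0 ≤ l_f ≤ n_f−1 = 5, the allowed l_f values are {1}.
For l_f = 1: m_f ∈ {m_i−1, m_i, m_i+1} ∩ [−1, 1] = {-1, 0, 1} → 3 states.
Total: 3.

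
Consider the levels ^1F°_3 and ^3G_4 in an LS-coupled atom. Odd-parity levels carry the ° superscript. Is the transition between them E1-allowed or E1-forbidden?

Initial level: S=0, L=3, J=3, parity odd. Final level: S=1, L=4, J=4, parity even.
Parity must change: odd → even — ok.
ΔS = 0: S: 0 → 1 — fails.
ΔL = 0, ±1 (not L=0↔0): L: 3 → 4, ΔL = +1 — ok.
ΔJ = 0, ±1 (not J=0↔0): J: 3 → 4, ΔJ = +1 — ok.
Rule(s) violated: ΔS.

forbidden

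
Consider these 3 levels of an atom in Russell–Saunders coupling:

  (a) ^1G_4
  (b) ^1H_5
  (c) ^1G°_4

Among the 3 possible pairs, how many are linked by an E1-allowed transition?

2

(a)–(b): forbidden (parity).
(a)–(c): allowed.
(b)–(c): allowed.
Allowed pairs: 2 of 3.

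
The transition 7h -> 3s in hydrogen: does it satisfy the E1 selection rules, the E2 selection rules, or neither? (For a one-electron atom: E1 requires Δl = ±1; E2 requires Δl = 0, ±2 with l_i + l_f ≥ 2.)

Δl = 0 − 5 = -5; l_i + l_f = 5.
E1 (Δl = ±1): not satisfied.
E2 (Δl = 0,±2, l_i+l_f ≥ 2): not satisfied.

neither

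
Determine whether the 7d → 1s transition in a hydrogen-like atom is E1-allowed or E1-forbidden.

l: 2 → 0 (Δl = -2). Δl = ±1 violated.
The transition is electric-dipole forbidden.

forbidden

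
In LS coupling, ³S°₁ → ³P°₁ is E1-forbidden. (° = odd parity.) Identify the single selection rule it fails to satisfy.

parity

ΔS = 0: S: 1 → 1 — ok.
ΔL = 0, ±1 (not L=0↔0): L: 0 → 1, ΔL = +1 — ok.
Parity must change: odd → odd — fails.
ΔJ = 0, ±1 (not J=0↔0): J: 1 → 1, ΔJ = +0 — ok.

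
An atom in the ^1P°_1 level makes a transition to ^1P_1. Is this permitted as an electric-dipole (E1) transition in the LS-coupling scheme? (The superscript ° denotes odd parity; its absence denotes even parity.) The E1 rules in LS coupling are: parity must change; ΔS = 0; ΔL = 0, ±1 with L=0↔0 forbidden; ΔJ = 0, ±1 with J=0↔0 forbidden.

allowed

Reading off the term symbols: S 0→0, L 1→1, J 1→1, parity odd→even.
Parity must change: odd → even — ok.
ΔS = 0: S: 0 → 0 — ok.
ΔL = 0, ±1 (not L=0↔0): L: 1 → 1, ΔL = +0 — ok.
ΔJ = 0, ±1 (not J=0↔0): J: 1 → 1, ΔJ = +0 — ok.
All four E1 rules are satisfied.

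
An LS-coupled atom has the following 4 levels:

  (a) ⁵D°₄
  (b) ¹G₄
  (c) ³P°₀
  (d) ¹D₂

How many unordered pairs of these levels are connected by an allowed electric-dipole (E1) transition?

(a)–(b): forbidden (ΔS, ΔL).
(a)–(c): forbidden (parity, ΔS, ΔJ).
(a)–(d): forbidden (ΔS, ΔJ).
(b)–(c): forbidden (ΔS, ΔL, ΔJ).
(b)–(d): forbidden (parity, ΔL, ΔJ).
(c)–(d): forbidden (ΔS, ΔJ).
Allowed pairs: 0 of 6.

0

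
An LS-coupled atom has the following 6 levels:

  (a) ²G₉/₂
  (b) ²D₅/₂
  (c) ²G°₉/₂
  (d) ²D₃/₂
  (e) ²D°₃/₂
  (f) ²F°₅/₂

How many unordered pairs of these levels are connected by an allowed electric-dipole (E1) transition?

5

(a)–(b): forbidden (parity, ΔL, ΔJ).
(a)–(c): allowed.
(a)–(d): forbidden (parity, ΔL, ΔJ).
(a)–(e): forbidden (ΔL, ΔJ).
(a)–(f): forbidden (ΔJ).
(b)–(c): forbidden (ΔL, ΔJ).
(b)–(d): forbidden (parity).
(b)–(e): allowed.
(b)–(f): allowed.
(c)–(d): forbidden (ΔL, ΔJ).
(c)–(e): forbidden (parity, ΔL, ΔJ).
(c)–(f): forbidden (parity, ΔJ).
(d)–(e): allowed.
(d)–(f): allowed.
(e)–(f): forbidden (parity).
Allowed pairs: 5 of 15.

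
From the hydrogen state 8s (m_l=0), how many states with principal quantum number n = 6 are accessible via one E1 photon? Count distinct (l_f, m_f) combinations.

E1 requires Δl = ±1, so l_f ∈ {-1, 1}; with 0 ≤ l_f ≤ n_f−1 = 5, the allowed l_f values are {1}.
For l_f = 1: m_f ∈ {m_i−1, m_i, m_i+1} ∩ [−1, 1] = {-1, 0, 1} → 3 states.
Total: 3.

3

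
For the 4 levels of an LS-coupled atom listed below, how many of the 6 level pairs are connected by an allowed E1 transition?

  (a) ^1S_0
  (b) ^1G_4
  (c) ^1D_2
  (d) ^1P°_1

(a)–(b): forbidden (parity, ΔL, ΔJ).
(a)–(c): forbidden (parity, ΔL, ΔJ).
(a)–(d): allowed.
(b)–(c): forbidden (parity, ΔL, ΔJ).
(b)–(d): forbidden (ΔL, ΔJ).
(c)–(d): allowed.
Allowed pairs: 2 of 6.

2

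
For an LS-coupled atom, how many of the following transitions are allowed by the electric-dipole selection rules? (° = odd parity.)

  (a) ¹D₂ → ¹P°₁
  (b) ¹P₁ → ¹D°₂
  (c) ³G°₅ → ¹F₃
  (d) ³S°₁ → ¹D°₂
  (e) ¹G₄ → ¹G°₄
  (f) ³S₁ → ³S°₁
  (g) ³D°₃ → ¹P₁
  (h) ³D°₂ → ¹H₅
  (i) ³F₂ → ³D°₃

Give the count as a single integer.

4

(a) allowed
(b) allowed
(c) forbidden (ΔS, ΔJ fail)
(d) forbidden (parity, ΔS, ΔL fail)
(e) allowed
(f) forbidden (ΔL fails)
(g) forbidden (ΔS, ΔJ fail)
(h) forbidden (ΔS, ΔL, ΔJ fail)
(i) allowed
Total allowed: 4 of 9.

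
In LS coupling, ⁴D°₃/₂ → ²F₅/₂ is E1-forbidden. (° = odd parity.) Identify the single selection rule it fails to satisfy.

the ΔS = 0 rule

Initial level: S=3/2, L=2, J=3/2, parity odd. Final level: S=1/2, L=3, J=5/2, parity even.
ΔS = 0: S: 3/2 → 1/2 — ✗.
ΔL = 0, ±1 (not L=0↔0): L: 2 → 3, ΔL = +1 — ✓.
Parity must change: odd → even — ✓.
ΔJ = 0, ±1 (not J=0↔0): J: 3/2 → 5/2, ΔJ = +1 — ✓.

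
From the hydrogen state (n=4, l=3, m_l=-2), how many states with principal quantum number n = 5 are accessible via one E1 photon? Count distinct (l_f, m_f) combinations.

5

E1 requires Δl = ±1, so l_f ∈ {2, 4}; with 0 ≤ l_f ≤ n_f−1 = 4, the allowed l_f values are {2, 4}.
For l_f = 2: m_f ∈ {m_i−1, m_i, m_i+1} ∩ [−2, 2] = {-2, -1} → 2 states.
For l_f = 4: m_f ∈ {m_i−1, m_i, m_i+1} ∩ [−4, 4] = {-3, -2, -1} → 3 states.
Total: 5.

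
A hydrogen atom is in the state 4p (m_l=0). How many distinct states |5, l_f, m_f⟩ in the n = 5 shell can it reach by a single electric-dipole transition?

E1 requires Δl = ±1, so l_f ∈ {0, 2}; with 0 ≤ l_f ≤ n_f−1 = 4, the allowed l_f values are {0, 2}.
For l_f = 0: m_f ∈ {m_i−1, m_i, m_i+1} ∩ [−0, 0] = {0} → 1 state.
For l_f = 2: m_f ∈ {m_i−1, m_i, m_i+1} ∩ [−2, 2] = {-1, 0, 1} → 3 states.
Total: 4.

4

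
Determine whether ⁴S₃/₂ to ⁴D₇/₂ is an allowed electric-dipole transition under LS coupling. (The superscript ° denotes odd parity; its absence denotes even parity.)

Parity must change: even → even — fails.
ΔS = 0: S: 3/2 → 3/2 — ok.
ΔL = 0, ±1 (not L=0↔0): L: 0 → 2, ΔL = +2 — fails.
ΔJ = 0, ±1 (not J=0↔0): J: 3/2 → 7/2, ΔJ = +2 — fails.
Rule(s) violated: parity, ΔL, ΔJ.

forbidden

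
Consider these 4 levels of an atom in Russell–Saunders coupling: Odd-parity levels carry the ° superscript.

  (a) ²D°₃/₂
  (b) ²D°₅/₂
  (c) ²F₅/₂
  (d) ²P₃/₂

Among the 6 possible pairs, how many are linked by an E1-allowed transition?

4

(a)–(b): forbidden (parity).
(a)–(c): allowed.
(a)–(d): allowed.
(b)–(c): allowed.
(b)–(d): allowed.
(c)–(d): forbidden (parity, ΔL).
Allowed pairs: 4 of 6.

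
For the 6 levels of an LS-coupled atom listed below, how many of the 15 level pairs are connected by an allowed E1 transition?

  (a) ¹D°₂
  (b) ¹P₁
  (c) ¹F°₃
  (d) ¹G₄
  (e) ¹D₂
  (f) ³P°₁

(a)–(b): allowed.
(a)–(c): forbidden (parity).
(a)–(d): forbidden (ΔL, ΔJ).
(a)–(e): allowed.
(a)–(f): forbidden (parity, ΔS).
(b)–(c): forbidden (ΔL, ΔJ).
(b)–(d): forbidden (parity, ΔL, ΔJ).
(b)–(e): forbidden (parity).
(b)–(f): forbidden (ΔS).
(c)–(d): allowed.
(c)–(e): allowed.
(c)–(f): forbidden (parity, ΔS, ΔL, ΔJ).
(d)–(e): forbidden (parity, ΔL, ΔJ).
(d)–(f): forbidden (ΔS, ΔL, ΔJ).
(e)–(f): forbidden (ΔS).
Allowed pairs: 4 of 15.

4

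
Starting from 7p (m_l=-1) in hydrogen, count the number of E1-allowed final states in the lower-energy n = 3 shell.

E1 requires Δl = ±1, so l_f ∈ {0, 2}; with 0 ≤ l_f ≤ n_f−1 = 2, the allowed l_f values are {0, 2}.
For l_f = 0: m_f ∈ {m_i−1, m_i, m_i+1} ∩ [−0, 0] = {0} → 1 state.
For l_f = 2: m_f ∈ {m_i−1, m_i, m_i+1} ∩ [−2, 2] = {-2, -1, 0} → 3 states.
Total: 4.

4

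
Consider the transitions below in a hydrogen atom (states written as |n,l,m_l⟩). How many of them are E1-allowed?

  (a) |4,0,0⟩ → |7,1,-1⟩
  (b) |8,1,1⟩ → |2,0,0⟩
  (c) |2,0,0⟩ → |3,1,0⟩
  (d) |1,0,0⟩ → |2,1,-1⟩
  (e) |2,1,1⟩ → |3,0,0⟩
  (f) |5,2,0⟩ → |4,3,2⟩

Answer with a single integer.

(a) allowed
(b) allowed
(c) allowed
(d) allowed
(e) allowed
(f) forbidden — Δm_l = +2 (E1 requires Δm_l = 0, ±1)
Total allowed: 5 of 6.

5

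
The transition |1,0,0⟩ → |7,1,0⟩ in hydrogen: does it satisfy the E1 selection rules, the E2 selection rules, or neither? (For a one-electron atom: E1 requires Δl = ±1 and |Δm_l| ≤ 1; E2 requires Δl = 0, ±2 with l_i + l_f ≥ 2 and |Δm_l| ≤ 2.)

Δl = 1 − 0 = +1; l_i + l_f = 1.
Δm_l = +0.
E1 (Δl = ±1, |Δm_l| ≤ 1): satisfied.
E2 (Δl = 0,±2, l_i+l_f ≥ 2, |Δm_l| ≤ 2): not satisfied.

E1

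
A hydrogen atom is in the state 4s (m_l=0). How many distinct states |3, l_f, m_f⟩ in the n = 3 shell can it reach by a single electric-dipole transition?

E1 requires Δl = ±1, so l_f ∈ {-1, 1}; with 0 ≤ l_f ≤ n_f−1 = 2, the allowed l_f values are {1}.
For l_f = 1: m_f ∈ {m_i−1, m_i, m_i+1} ∩ [−1, 1] = {-1, 0, 1} → 3 states.
Total: 3.

3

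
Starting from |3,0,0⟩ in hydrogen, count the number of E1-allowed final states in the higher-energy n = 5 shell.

E1 requires Δl = ±1, so l_f ∈ {-1, 1}; with 0 ≤ l_f ≤ n_f−1 = 4, the allowed l_f values are {1}.
For l_f = 1: m_f ∈ {m_i−1, m_i, m_i+1} ∩ [−1, 1] = {-1, 0, 1} → 3 states.
Total: 3.

3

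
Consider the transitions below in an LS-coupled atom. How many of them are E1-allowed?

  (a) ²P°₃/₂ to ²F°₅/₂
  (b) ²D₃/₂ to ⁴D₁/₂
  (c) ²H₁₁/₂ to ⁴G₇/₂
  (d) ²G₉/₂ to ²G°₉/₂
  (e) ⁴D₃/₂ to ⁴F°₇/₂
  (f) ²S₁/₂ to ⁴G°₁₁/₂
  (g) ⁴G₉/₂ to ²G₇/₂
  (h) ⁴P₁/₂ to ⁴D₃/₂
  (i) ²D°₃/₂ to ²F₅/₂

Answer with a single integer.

2

(a) forbidden (parity, ΔL fail)
(b) forbidden (parity, ΔS fail)
(c) forbidden (parity, ΔS, ΔJ fail)
(d) allowed
(e) forbidden (ΔJ fails)
(f) forbidden (ΔS, ΔL, ΔJ fail)
(g) forbidden (parity, ΔS fail)
(h) forbidden (parity fails)
(i) allowed
Total allowed: 2 of 9.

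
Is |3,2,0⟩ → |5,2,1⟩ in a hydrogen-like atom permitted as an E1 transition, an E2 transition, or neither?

E2

Δl = 2 − 2 = +0; l_i + l_f = 4.
Δm_l = +1.
E1 (Δl = ±1, |Δm_l| ≤ 1): not satisfied.
E2 (Δl = 0,±2, l_i+l_f ≥ 2, |Δm_l| ≤ 2): satisfied.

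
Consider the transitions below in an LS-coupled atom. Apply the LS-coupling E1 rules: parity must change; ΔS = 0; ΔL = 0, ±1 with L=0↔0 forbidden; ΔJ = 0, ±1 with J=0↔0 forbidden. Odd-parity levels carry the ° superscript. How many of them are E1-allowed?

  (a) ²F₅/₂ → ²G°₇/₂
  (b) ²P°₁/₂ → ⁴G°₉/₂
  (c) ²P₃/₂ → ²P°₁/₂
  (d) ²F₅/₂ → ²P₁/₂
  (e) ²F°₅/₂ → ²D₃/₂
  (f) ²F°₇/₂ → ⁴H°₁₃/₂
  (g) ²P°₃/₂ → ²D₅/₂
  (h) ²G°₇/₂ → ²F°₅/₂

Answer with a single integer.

(a) allowed
(b) forbidden (parity, ΔS, ΔL, ΔJ fail)
(c) allowed
(d) forbidden (parity, ΔL, ΔJ fail)
(e) allowed
(f) forbidden (parity, ΔS, ΔL, ΔJ fail)
(g) allowed
(h) forbidden (parity fails)
Total allowed: 4 of 8.

4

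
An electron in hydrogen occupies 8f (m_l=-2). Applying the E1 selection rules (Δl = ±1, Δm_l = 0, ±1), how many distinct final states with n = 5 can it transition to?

E1 requires Δl = ±1, so l_f ∈ {2, 4}; with 0 ≤ l_f ≤ n_f−1 = 4, the allowed l_f values are {2, 4}.
For l_f = 2: m_f ∈ {m_i−1, m_i, m_i+1} ∩ [−2, 2] = {-2, -1} → 2 states.
For l_f = 4: m_f ∈ {m_i−1, m_i, m_i+1} ∩ [−4, 4] = {-3, -2, -1} → 3 states.
Total: 5.

5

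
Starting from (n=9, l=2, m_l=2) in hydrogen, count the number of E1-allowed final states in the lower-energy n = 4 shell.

E1 requires Δl = ±1, so l_f ∈ {1, 3}; with 0 ≤ l_f ≤ n_f−1 = 3, the allowed l_f values are {1, 3}.
For l_f = 1: m_f ∈ {m_i−1, m_i, m_i+1} ∩ [−1, 1] = {1} → 1 state.
For l_f = 3: m_f ∈ {m_i−1, m_i, m_i+1} ∩ [−3, 3] = {1, 2, 3} → 3 states.
Total: 4.

4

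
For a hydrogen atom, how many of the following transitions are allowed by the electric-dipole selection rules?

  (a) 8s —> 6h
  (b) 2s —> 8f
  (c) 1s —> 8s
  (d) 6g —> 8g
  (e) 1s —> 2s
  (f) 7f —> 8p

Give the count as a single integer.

(a) forbidden — Δl = +5 (E1 requires Δl = ±1)
(b) forbidden — Δl = +3 (E1 requires Δl = ±1)
(c) forbidden — Δl = +0 (E1 requires Δl = ±1)
(d) forbidden — Δl = +0 (E1 requires Δl = ±1)
(e) forbidden — Δl = +0 (E1 requires Δl = ±1)
(f) forbidden — Δl = -2 (E1 requires Δl = ±1)
Total allowed: 0 of 6.

0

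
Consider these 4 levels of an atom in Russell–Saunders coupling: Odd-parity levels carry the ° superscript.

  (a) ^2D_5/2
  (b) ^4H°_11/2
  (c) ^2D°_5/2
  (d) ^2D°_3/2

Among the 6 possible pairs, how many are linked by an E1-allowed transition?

2

(a)–(b): forbidden (ΔS, ΔL, ΔJ).
(a)–(c): allowed.
(a)–(d): allowed.
(b)–(c): forbidden (parity, ΔS, ΔL, ΔJ).
(b)–(d): forbidden (parity, ΔS, ΔL, ΔJ).
(c)–(d): forbidden (parity).
Allowed pairs: 2 of 6.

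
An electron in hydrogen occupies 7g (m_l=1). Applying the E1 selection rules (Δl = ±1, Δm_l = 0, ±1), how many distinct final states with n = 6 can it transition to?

E1 requires Δl = ±1, so l_f ∈ {3, 5}; with 0 ≤ l_f ≤ n_f−1 = 5, the allowed l_f values are {3, 5}.
For l_f = 3: m_f ∈ {m_i−1, m_i, m_i+1} ∩ [−3, 3] = {0, 1, 2} → 3 states.
For l_f = 5: m_f ∈ {m_i−1, m_i, m_i+1} ∩ [−5, 5] = {0, 1, 2} → 3 states.
Total: 6.

6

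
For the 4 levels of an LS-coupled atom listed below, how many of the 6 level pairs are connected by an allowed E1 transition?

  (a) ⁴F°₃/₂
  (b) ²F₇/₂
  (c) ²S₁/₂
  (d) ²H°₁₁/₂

0

(a)–(b): forbidden (ΔS, ΔJ).
(a)–(c): forbidden (ΔS, ΔL).
(a)–(d): forbidden (parity, ΔS, ΔL, ΔJ).
(b)–(c): forbidden (parity, ΔL, ΔJ).
(b)–(d): forbidden (ΔL, ΔJ).
(c)–(d): forbidden (ΔL, ΔJ).
Allowed pairs: 0 of 6.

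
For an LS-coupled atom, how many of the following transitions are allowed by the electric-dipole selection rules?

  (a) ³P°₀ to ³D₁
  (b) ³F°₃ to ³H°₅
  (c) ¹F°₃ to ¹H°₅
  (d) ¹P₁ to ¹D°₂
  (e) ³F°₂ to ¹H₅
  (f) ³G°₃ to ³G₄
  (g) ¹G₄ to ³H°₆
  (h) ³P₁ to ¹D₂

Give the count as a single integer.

3

(a) allowed
(b) forbidden (parity, ΔL, ΔJ fail)
(c) forbidden (parity, ΔL, ΔJ fail)
(d) allowed
(e) forbidden (ΔS, ΔL, ΔJ fail)
(f) allowed
(g) forbidden (ΔS, ΔJ fail)
(h) forbidden (parity, ΔS fail)
Total allowed: 3 of 8.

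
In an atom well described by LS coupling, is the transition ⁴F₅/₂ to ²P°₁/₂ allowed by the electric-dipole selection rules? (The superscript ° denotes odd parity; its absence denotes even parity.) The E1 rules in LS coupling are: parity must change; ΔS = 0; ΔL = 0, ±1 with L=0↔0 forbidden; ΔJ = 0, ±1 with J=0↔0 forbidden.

Initial level: S=3/2, L=3, J=5/2, parity even. Final level: S=1/2, L=1, J=1/2, parity odd.
Parity must change: even → odd — ✓.
ΔS = 0: S: 3/2 → 1/2 — ✗.
ΔL = 0, ±1 (not L=0↔0): L: 3 → 1, ΔL = -2 — ✗.
ΔJ = 0, ±1 (not J=0↔0): J: 5/2 → 1/2, ΔJ = -2 — ✗.
Rule(s) violated: ΔS, ΔL, ΔJ.

forbidden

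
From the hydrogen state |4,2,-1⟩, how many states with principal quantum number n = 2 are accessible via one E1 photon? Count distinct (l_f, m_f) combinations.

E1 requires Δl = ±1, so l_f ∈ {1, 3}; with 0 ≤ l_f ≤ n_f−1 = 1, the allowed l_f values are {1}.
For l_f = 1: m_f ∈ {m_i−1, m_i, m_i+1} ∩ [−1, 1] = {-1, 0} → 2 states.
Total: 2.

2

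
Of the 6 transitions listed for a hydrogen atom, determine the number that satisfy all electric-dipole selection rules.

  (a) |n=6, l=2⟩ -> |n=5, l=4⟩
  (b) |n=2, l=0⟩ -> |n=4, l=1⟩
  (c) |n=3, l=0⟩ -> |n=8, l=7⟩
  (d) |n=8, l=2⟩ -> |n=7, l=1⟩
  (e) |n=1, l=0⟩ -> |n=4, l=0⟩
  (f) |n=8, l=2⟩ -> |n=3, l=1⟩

(a) forbidden — Δl = +2 (E1 requires Δl = ±1)
(b) allowed
(c) forbidden — Δl = +7 (E1 requires Δl = ±1)
(d) allowed
(e) forbidden — Δl = +0 (E1 requires Δl = ±1)
(f) allowed
Total allowed: 3 of 6.

3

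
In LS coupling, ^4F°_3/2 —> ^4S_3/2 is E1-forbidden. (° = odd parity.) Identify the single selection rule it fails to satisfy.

Initial level: S=3/2, L=3, J=3/2, parity odd. Final level: S=3/2, L=0, J=3/2, parity even.
Parity must change: odd → even — ✓.
ΔS = 0: S: 3/2 → 3/2 — ✓.
ΔL = 0, ±1 (not L=0↔0): L: 3 → 0, ΔL = -3 — ✗.
ΔJ = 0, ±1 (not J=0↔0): J: 3/2 → 3/2, ΔJ = +0 — ✓.

the ΔL = 0, ±1 rule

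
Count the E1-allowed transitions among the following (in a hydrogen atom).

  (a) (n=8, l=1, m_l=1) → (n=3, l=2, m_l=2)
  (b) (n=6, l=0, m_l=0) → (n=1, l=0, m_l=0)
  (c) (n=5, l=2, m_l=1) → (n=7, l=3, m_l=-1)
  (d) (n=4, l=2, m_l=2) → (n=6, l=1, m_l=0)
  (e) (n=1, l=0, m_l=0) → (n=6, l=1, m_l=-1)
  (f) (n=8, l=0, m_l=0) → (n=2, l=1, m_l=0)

(a) allowed
(b) forbidden — Δl = +0 (E1 requires Δl = ±1)
(c) forbidden — Δm_l = -2 (E1 requires Δm_l = 0, ±1)
(d) forbidden — Δm_l = -2 (E1 requires Δm_l = 0, ±1)
(e) allowed
(f) allowed
Total allowed: 3 of 6.

3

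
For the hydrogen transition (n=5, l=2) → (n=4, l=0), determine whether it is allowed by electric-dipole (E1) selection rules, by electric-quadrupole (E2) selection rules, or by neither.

Δl = 0 − 2 = -2; l_i + l_f = 2.
E1 (Δl = ±1): not satisfied.
E2 (Δl = 0,±2, l_i+l_f ≥ 2): satisfied.

E2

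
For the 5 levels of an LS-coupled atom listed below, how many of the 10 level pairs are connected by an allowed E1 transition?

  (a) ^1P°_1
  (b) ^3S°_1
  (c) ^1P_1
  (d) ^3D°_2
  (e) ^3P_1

(a)–(b): forbidden (parity, ΔS).
(a)–(c): allowed.
(a)–(d): forbidden (parity, ΔS).
(a)–(e): forbidden (ΔS).
(b)–(c): forbidden (ΔS).
(b)–(d): forbidden (parity, ΔL).
(b)–(e): allowed.
(c)–(d): forbidden (ΔS).
(c)–(e): forbidden (parity, ΔS).
(d)–(e): allowed.
Allowed pairs: 3 of 10.

3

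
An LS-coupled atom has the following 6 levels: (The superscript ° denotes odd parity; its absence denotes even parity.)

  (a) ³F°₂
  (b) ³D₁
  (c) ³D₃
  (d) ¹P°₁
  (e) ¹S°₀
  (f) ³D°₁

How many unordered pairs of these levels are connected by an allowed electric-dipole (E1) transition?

3

(a)–(b): allowed.
(a)–(c): allowed.
(a)–(d): forbidden (parity, ΔS, ΔL).
(a)–(e): forbidden (parity, ΔS, ΔL, ΔJ).
(a)–(f): forbidden (parity).
(b)–(c): forbidden (parity, ΔJ).
(b)–(d): forbidden (ΔS).
(b)–(e): forbidden (ΔS, ΔL).
(b)–(f): allowed.
(c)–(d): forbidden (ΔS, ΔJ).
(c)–(e): forbidden (ΔS, ΔL, ΔJ).
(c)–(f): forbidden (ΔJ).
(d)–(e): forbidden (parity).
(d)–(f): forbidden (parity, ΔS).
(e)–(f): forbidden (parity, ΔS, ΔL).
Allowed pairs: 3 of 15.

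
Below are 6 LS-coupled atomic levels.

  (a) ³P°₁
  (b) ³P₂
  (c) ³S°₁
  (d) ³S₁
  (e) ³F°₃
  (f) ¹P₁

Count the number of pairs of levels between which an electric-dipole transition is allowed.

(a)–(b): allowed.
(a)–(c): forbidden (parity).
(a)–(d): allowed.
(a)–(e): forbidden (parity, ΔL, ΔJ).
(a)–(f): forbidden (ΔS).
(b)–(c): allowed.
(b)–(d): forbidden (parity).
(b)–(e): forbidden (ΔL).
(b)–(f): forbidden (parity, ΔS).
(c)–(d): forbidden (ΔL).
(c)–(e): forbidden (parity, ΔL, ΔJ).
(c)–(f): forbidden (ΔS).
(d)–(e): forbidden (ΔL, ΔJ).
(d)–(f): forbidden (parity, ΔS).
(e)–(f): forbidden (ΔS, ΔL, ΔJ).
Allowed pairs: 3 of 15.

3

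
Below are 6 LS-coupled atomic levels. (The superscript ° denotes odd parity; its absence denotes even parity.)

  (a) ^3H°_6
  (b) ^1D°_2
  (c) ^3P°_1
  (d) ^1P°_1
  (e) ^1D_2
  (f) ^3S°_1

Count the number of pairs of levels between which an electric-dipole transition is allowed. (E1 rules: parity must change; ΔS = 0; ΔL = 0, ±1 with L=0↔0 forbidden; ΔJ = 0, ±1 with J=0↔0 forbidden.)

(a)–(b): forbidden (parity, ΔS, ΔL, ΔJ).
(a)–(c): forbidden (parity, ΔL, ΔJ).
(a)–(d): forbidden (parity, ΔS, ΔL, ΔJ).
(a)–(e): forbidden (ΔS, ΔL, ΔJ).
(a)–(f): forbidden (parity, ΔL, ΔJ).
(b)–(c): forbidden (parity, ΔS).
(b)–(d): forbidden (parity).
(b)–(e): allowed.
(b)–(f): forbidden (parity, ΔS, ΔL).
(c)–(d): forbidden (parity, ΔS).
(c)–(e): forbidden (ΔS).
(c)–(f): forbidden (parity).
(d)–(e): allowed.
(d)–(f): forbidden (parity, ΔS).
(e)–(f): forbidden (ΔS, ΔL).
Allowed pairs: 2 of 15.

2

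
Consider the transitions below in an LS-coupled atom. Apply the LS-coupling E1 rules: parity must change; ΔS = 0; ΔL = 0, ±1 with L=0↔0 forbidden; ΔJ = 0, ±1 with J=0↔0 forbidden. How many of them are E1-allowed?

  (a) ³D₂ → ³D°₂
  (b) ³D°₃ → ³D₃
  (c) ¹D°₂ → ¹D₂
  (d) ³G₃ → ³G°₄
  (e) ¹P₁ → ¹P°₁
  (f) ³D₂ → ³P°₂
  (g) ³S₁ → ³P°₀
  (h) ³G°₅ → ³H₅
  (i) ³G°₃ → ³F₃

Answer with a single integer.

(a) allowed
(b) allowed
(c) allowed
(d) allowed
(e) allowed
(f) allowed
(g) allowed
(h) allowed
(i) allowed
Total allowed: 9 of 9.

9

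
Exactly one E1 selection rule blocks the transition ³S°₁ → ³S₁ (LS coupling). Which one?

the L=0 ↔ L=0 exclusion

Initial level: S=1, L=0, J=1, parity odd. Final level: S=1, L=0, J=1, parity even.
Parity must change: odd → even — ✓.
ΔL = 0, ±1 (not L=0↔0): L: 0 → 0, ΔL = +0 — ✗.
ΔS = 0: S: 1 → 1 — ✓.
ΔJ = 0, ±1 (not J=0↔0): J: 1 → 1, ΔJ = +0 — ✓.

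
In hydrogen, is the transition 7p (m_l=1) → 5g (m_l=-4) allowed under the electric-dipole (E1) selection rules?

l: 1 → 4 (Δl = +3). Δl = ±1 fails.
m_l: 1 → -4 (Δm_l = -5). |Δm_l| ≤ 1 fails.
The transition is electric-dipole forbidden.

forbidden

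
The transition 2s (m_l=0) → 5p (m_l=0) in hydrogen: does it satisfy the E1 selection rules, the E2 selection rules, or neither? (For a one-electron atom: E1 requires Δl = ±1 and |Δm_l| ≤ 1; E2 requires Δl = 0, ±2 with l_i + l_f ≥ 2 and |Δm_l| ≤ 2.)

E1

Δl = 1 − 0 = +1; l_i + l_f = 1.
Δm_l = +0.
E1 (Δl = ±1, |Δm_l| ≤ 1): satisfied.
E2 (Δl = 0,±2, l_i+l_f ≥ 2, |Δm_l| ≤ 2): not satisfied.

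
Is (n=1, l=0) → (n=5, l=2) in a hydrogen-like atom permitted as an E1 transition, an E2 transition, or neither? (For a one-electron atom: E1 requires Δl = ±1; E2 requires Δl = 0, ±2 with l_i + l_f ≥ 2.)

Δl = 2 − 0 = +2; l_i + l_f = 2.
E1 (Δl = ±1): not satisfied.
E2 (Δl = 0,±2, l_i+l_f ≥ 2): satisfied.

E2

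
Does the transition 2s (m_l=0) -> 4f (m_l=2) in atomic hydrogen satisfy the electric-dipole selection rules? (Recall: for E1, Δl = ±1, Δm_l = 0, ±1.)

forbidden

Initial l = 0, final l = 3, so Δl = +3. E1 requires Δl = ±1: fails.
m_l: 0 → 2 (Δm_l = +2). |Δm_l| ≤ 1 fails.
The transition is electric-dipole forbidden.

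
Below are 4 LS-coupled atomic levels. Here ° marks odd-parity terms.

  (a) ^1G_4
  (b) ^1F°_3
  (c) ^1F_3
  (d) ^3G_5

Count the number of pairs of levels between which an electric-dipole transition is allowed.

(a)–(b): allowed.
(a)–(c): forbidden (parity).
(a)–(d): forbidden (parity, ΔS).
(b)–(c): allowed.
(b)–(d): forbidden (ΔS, ΔJ).
(c)–(d): forbidden (parity, ΔS, ΔJ).
Allowed pairs: 2 of 6.

2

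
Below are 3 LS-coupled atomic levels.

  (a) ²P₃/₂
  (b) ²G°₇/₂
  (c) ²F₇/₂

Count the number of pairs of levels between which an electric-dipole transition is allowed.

(a)–(b): forbidden (ΔL, ΔJ).
(a)–(c): forbidden (parity, ΔL, ΔJ).
(b)–(c): allowed.
Allowed pairs: 1 of 3.

1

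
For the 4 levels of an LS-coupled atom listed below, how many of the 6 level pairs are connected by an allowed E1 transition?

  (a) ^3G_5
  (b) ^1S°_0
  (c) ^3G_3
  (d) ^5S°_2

(a)–(b): forbidden (ΔS, ΔL, ΔJ).
(a)–(c): forbidden (parity, ΔJ).
(a)–(d): forbidden (ΔS, ΔL, ΔJ).
(b)–(c): forbidden (ΔS, ΔL, ΔJ).
(b)–(d): forbidden (parity, ΔS, ΔL, ΔJ).
(c)–(d): forbidden (ΔS, ΔL).
Allowed pairs: 0 of 6.

0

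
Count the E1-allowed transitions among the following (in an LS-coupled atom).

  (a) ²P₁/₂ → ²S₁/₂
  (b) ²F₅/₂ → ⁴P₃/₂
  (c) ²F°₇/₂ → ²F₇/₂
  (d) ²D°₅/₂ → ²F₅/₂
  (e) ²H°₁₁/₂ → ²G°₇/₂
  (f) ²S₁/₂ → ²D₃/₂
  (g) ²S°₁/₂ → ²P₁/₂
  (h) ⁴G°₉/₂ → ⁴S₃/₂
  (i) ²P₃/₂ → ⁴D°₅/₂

3

(a) forbidden (parity fails)
(b) forbidden (parity, ΔS, ΔL fail)
(c) allowed
(d) allowed
(e) forbidden (parity, ΔJ fail)
(f) forbidden (parity, ΔL fail)
(g) allowed
(h) forbidden (ΔL, ΔJ fail)
(i) forbidden (ΔS fails)
Total allowed: 3 of 9.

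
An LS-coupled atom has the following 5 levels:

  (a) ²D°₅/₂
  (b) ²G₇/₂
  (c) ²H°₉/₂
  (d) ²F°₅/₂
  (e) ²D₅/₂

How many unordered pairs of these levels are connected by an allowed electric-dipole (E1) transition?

(a)–(b): forbidden (ΔL).
(a)–(c): forbidden (parity, ΔL, ΔJ).
(a)–(d): forbidden (parity).
(a)–(e): allowed.
(b)–(c): allowed.
(b)–(d): allowed.
(b)–(e): forbidden (parity, ΔL).
(c)–(d): forbidden (parity, ΔL, ΔJ).
(c)–(e): forbidden (ΔL, ΔJ).
(d)–(e): allowed.
Allowed pairs: 4 of 10.

4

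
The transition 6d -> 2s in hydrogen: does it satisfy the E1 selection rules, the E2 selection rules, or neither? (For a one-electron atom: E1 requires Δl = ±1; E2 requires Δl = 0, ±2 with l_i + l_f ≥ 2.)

Δl = 0 − 2 = -2; l_i + l_f = 2.
E1 (Δl = ±1): not satisfied.
E2 (Δl = 0,±2, l_i+l_f ≥ 2): satisfied.

E2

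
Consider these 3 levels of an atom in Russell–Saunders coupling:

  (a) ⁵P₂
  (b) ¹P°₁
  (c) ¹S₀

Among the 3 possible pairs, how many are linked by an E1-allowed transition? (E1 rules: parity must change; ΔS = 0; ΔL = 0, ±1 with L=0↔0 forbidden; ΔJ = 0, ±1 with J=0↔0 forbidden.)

(a)–(b): forbidden (ΔS).
(a)–(c): forbidden (parity, ΔS, ΔJ).
(b)–(c): allowed.
Allowed pairs: 1 of 3.

1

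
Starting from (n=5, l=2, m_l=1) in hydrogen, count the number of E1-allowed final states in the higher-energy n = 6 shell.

E1 requires Δl = ±1, so l_f ∈ {1, 3}; with 0 ≤ l_f ≤ n_f−1 = 5, the allowed l_f values are {1, 3}.
For l_f = 1: m_f ∈ {m_i−1, m_i, m_i+1} ∩ [−1, 1] = {0, 1} → 2 states.
For l_f = 3: m_f ∈ {m_i−1, m_i, m_i+1} ∩ [−3, 3] = {0, 1, 2} → 3 states.
Total: 5.

5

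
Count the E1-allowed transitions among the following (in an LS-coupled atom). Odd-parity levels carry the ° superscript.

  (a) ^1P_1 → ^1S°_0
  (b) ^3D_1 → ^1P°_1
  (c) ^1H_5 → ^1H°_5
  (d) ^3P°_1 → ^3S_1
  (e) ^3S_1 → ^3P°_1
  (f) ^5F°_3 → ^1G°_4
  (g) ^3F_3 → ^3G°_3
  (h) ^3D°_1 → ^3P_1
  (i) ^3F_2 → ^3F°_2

7

(a) allowed
(b) forbidden (ΔS fails)
(c) allowed
(d) allowed
(e) allowed
(f) forbidden (parity, ΔS fail)
(g) allowed
(h) allowed
(i) allowed
Total allowed: 7 of 9.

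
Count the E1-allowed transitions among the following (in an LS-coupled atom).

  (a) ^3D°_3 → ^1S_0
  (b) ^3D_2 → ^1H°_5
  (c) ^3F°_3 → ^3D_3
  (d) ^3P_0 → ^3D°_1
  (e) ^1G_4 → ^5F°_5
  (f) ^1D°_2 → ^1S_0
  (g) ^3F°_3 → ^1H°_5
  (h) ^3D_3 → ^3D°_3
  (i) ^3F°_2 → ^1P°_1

(a) forbidden (ΔS, ΔL, ΔJ fail)
(b) forbidden (ΔS, ΔL, ΔJ fail)
(c) allowed
(d) allowed
(e) forbidden (ΔS fails)
(f) forbidden (ΔL, ΔJ fail)
(g) forbidden (parity, ΔS, ΔL, ΔJ fail)
(h) allowed
(i) forbidden (parity, ΔS, ΔL fail)
Total allowed: 3 of 9.

3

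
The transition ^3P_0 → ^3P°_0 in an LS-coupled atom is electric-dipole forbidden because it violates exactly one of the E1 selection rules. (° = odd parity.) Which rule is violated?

the J=0 ↔ J=0 exclusion

Initial level: S=1, L=1, J=0, parity even. Final level: S=1, L=1, J=0, parity odd.
Parity must change: even → odd — satisfied.
ΔS = 0: S: 1 → 1 — satisfied.
ΔL = 0, ±1 (not L=0↔0): L: 1 → 1, ΔL = +0 — satisfied.
ΔJ = 0, ±1 (not J=0↔0): J: 0 → 0, ΔJ = +0 — violated.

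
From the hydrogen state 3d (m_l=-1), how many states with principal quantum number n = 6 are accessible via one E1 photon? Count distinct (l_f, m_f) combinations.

E1 requires Δl = ±1, so l_f ∈ {1, 3}; with 0 ≤ l_f ≤ n_f−1 = 5, the allowed l_f values are {1, 3}.
For l_f = 1: m_f ∈ {m_i−1, m_i, m_i+1} ∩ [−1, 1] = {-1, 0} → 2 states.
For l_f = 3: m_f ∈ {m_i−1, m_i, m_i+1} ∩ [−3, 3] = {-2, -1, 0} → 3 states.
Total: 5.

5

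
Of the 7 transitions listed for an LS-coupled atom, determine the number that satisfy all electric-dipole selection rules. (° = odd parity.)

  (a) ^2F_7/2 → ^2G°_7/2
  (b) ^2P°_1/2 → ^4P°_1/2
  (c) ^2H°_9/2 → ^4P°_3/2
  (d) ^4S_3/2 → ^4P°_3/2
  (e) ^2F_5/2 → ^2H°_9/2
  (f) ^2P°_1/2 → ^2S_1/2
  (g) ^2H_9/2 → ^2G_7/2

(a) allowed
(b) forbidden (parity, ΔS fail)
(c) forbidden (parity, ΔS, ΔL, ΔJ fail)
(d) allowed
(e) forbidden (ΔL, ΔJ fail)
(f) allowed
(g) forbidden (parity fails)
Total allowed: 3 of 7.

3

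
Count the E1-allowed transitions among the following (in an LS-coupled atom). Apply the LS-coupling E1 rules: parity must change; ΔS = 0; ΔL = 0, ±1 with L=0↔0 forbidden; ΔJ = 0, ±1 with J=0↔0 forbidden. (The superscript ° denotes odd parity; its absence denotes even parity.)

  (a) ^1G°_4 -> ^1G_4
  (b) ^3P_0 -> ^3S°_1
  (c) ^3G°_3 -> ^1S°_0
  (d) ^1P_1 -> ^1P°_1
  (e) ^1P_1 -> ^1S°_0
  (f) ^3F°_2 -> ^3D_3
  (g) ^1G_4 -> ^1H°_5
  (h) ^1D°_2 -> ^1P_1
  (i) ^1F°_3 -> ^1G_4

8

(a) allowed
(b) allowed
(c) forbidden (parity, ΔS, ΔL, ΔJ fail)
(d) allowed
(e) allowed
(f) allowed
(g) allowed
(h) allowed
(i) allowed
Total allowed: 8 of 9.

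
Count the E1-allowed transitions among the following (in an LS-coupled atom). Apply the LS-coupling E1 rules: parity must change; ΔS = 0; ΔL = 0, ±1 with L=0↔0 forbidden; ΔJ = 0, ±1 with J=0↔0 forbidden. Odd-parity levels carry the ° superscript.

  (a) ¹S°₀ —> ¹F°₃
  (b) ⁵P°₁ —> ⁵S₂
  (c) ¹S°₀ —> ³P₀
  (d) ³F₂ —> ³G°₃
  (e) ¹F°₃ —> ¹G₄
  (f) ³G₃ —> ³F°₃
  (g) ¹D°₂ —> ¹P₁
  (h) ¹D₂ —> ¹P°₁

6

(a) forbidden (parity, ΔL, ΔJ fail)
(b) allowed
(c) forbidden (ΔS, ΔJ fail)
(d) allowed
(e) allowed
(f) allowed
(g) allowed
(h) allowed
Total allowed: 6 of 8.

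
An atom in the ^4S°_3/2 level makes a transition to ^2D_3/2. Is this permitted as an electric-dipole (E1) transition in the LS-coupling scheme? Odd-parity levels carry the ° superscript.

forbidden

Reading off the term symbols: S 3/2→1/2, L 0→2, J 3/2→3/2, parity odd→even.
ΔJ = 0, ±1 (not J=0↔0): J: 3/2 → 3/2, ΔJ = +0 — ✓.
Parity must change: odd → even — ✓.
ΔS = 0: S: 3/2 → 1/2 — ✗.
ΔL = 0, ±1 (not L=0↔0): L: 0 → 2, ΔL = +2 — ✗.
Rule(s) violated: ΔS, ΔL.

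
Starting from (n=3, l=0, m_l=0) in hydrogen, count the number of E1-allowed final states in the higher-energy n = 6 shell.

3

E1 requires Δl = ±1, so l_f ∈ {-1, 1}; with 0 ≤ l_f ≤ n_f−1 = 5, the allowed l_f values are {1}.
For l_f = 1: m_f ∈ {m_i−1, m_i, m_i+1} ∩ [−1, 1] = {-1, 0, 1} → 3 states.
Total: 3.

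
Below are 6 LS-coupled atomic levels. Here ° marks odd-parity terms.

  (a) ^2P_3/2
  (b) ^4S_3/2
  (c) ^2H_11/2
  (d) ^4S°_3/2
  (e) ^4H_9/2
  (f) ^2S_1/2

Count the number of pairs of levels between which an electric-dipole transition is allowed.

(a)–(b): forbidden (parity, ΔS).
(a)–(c): forbidden (parity, ΔL, ΔJ).
(a)–(d): forbidden (ΔS).
(a)–(e): forbidden (parity, ΔS, ΔL, ΔJ).
(a)–(f): forbidden (parity).
(b)–(c): forbidden (parity, ΔS, ΔL, ΔJ).
(b)–(d): forbidden (ΔL).
(b)–(e): forbidden (parity, ΔL, ΔJ).
(b)–(f): forbidden (parity, ΔS, ΔL).
(c)–(d): forbidden (ΔS, ΔL, ΔJ).
(c)–(e): forbidden (parity, ΔS).
(c)–(f): forbidden (parity, ΔL, ΔJ).
(d)–(e): forbidden (ΔL, ΔJ).
(d)–(f): forbidden (ΔS, ΔL).
(e)–(f): forbidden (parity, ΔS, ΔL, ΔJ).
Allowed pairs: 0 of 15.

0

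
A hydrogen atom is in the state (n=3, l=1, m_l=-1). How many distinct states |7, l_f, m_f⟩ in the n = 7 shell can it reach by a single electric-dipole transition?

4

E1 requires Δl = ±1, so l_f ∈ {0, 2}; with 0 ≤ l_f ≤ n_f−1 = 6, the allowed l_f values are {0, 2}.
For l_f = 0: m_f ∈ {m_i−1, m_i, m_i+1} ∩ [−0, 0] = {0} → 1 state.
For l_f = 2: m_f ∈ {m_i−1, m_i, m_i+1} ∩ [−2, 2] = {-2, -1, 0} → 3 states.
Total: 4.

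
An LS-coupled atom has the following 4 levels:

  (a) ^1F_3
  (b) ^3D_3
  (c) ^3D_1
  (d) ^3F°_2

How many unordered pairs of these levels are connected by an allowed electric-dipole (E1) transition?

(a)–(b): forbidden (parity, ΔS).
(a)–(c): forbidden (parity, ΔS, ΔJ).
(a)–(d): forbidden (ΔS).
(b)–(c): forbidden (parity, ΔJ).
(b)–(d): allowed.
(c)–(d): allowed.
Allowed pairs: 2 of 6.

2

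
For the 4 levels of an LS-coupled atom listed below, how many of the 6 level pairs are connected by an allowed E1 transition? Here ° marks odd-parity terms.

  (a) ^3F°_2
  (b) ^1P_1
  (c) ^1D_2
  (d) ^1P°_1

2

(a)–(b): forbidden (ΔS, ΔL).
(a)–(c): forbidden (ΔS).
(a)–(d): forbidden (parity, ΔS, ΔL).
(b)–(c): forbidden (parity).
(b)–(d): allowed.
(c)–(d): allowed.
Allowed pairs: 2 of 6.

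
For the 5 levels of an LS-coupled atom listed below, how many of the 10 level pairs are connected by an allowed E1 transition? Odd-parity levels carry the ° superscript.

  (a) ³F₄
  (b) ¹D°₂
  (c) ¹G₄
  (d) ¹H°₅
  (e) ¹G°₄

(a)–(b): forbidden (ΔS, ΔJ).
(a)–(c): forbidden (parity, ΔS).
(a)–(d): forbidden (ΔS, ΔL).
(a)–(e): forbidden (ΔS).
(b)–(c): forbidden (ΔL, ΔJ).
(b)–(d): forbidden (parity, ΔL, ΔJ).
(b)–(e): forbidden (parity, ΔL, ΔJ).
(c)–(d): allowed.
(c)–(e): allowed.
(d)–(e): forbidden (parity).
Allowed pairs: 2 of 10.

2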